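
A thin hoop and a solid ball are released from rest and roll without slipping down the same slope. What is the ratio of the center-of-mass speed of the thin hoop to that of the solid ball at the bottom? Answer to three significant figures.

Each satisfies Mgh = ½(1+k)Mv² with k = I/(MR²), so v ∝ 1/√(1+k).
For the thin hoop k = 1; for the solid ball k = 0.4.
v₁/v₂ = √((1+k₂)/(1+k₁)) = √(1.4/2) ≈ 0.837.

v_ratio ≈ 0.837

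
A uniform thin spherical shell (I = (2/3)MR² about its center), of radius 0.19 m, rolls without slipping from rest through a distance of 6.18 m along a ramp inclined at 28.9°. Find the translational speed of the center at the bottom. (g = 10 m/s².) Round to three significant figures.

With I = (2/3)MR², the ratio k = I/(MR²) is 2/3.
Since it rolls without slipping, ω = v/R and KE = ½Mv² + ½Iω² = ½(1+k)Mv² = (5/6)Mv².
The vertical drop is h = L sinθ = 6.18 × sin28.9° = 2.987 m.
Energy conservation: Mgh = (5/6)Mv², so v = √(2gh/(1+k)) = √(2 × 10 × 2.987 / 1.667) ≈ 5.99 m/s.

v ≈ 5.99 m/s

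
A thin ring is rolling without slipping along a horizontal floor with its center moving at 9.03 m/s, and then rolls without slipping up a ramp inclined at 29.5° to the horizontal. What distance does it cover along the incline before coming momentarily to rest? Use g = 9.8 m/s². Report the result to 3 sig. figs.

d ≈ 16.9 m

Here I = MR², so the shape factor k = I/(MR²) = 1.
Rolling without slipping gives ω = v/R, so the total kinetic energy is ½Mv² + ½Iω² = ½(1+k)Mv² = Mv².
Setting this equal to Mgh gives the vertical rise h = (1+k)v₀²/(2g) = 2×9.03²/(2×9.8) = 8.32 m.
The distance along the slope is d = h/sinθ = 8.32/sin29.5° ≈ 16.9 m.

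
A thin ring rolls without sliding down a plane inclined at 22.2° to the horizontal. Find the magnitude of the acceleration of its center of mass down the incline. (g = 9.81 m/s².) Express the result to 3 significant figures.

a ≈ 1.85 m/s²

For this body I = MR², i.e. k = I/(MR²) = 1.
Along the incline Mg sinθ − f = Ma, and torque about the center fR = Iα = kMR²(a/R) gives f = kMa.
Eliminating f: Mg sinθ = (1+k)Ma, so a = g sinθ/(1+k) = 9.81 × sin22.2° / 2 ≈ 1.85 m/s².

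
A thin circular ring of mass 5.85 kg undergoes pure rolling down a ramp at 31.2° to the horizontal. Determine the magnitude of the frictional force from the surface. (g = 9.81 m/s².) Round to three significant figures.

f ≈ 14.9 N

Here I = MR², so the shape factor k = I/(MR²) = 1.
Along the incline Mg sinθ − f = Ma, and torque about the center fR = Iα = kMR²(a/R) gives f = kMa.
Combining, a = g sinθ/(1+k) and f = kMa = kMg sinθ/(1+k).
f = 1 × 5.85 × 9.81 × sin31.2° / 2 ≈ 14.9 N.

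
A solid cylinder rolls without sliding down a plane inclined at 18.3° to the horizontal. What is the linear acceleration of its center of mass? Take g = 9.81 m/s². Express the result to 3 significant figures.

a ≈ 2.05 m/s²

Here I = (1/2)MR², so the shape factor k = I/(MR²) = 0.5.
Along the incline Mg sinθ − f = Ma, and torque about the center fR = Iα = kMR²(a/R) gives f = kMa.
Eliminating f: Mg sinθ = (1+k)Ma, so a = g sinθ/(1+k) = 9.81 × sin18.3° / 1.5 ≈ 2.05 m/s².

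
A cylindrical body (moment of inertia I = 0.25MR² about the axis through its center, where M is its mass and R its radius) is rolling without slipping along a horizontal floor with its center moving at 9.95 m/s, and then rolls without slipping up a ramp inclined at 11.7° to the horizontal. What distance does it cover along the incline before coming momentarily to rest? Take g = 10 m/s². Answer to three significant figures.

Here I = 0.25MR², so the shape factor k = I/(MR²) = 0.25.
Rolling without slipping gives ω = v/R, so the total kinetic energy is ½Mv² + ½Iω² = ½(1+k)Mv² = (5/8)Mv².
Setting this equal to Mgh gives the vertical rise h = (1+k)v₀²/(2g) = 1.25×9.95²/(2×10) = 6.188 m.
Along the incline, d = h/sinθ = 6.188/sin11.7° ≈ 30.5 m.

d ≈ 30.5 m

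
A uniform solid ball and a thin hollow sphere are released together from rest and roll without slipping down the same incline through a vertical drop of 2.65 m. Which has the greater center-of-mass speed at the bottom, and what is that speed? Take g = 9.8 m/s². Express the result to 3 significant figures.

the uniform solid ball, at v ≈ 6.09 m/s

For rolling without slipping, Mgh = ½(1+k)Mv² where k = I/(MR²), so v = √(2gh/(1+k)).
Uniform solid ball: k = 0.4, giving v = √(2×9.8×2.65/1.4) = 6.091 m/s.
Thin hollow sphere: k = 2/3, giving v = √(2×9.8×2.65/1.667) = 5.582 m/s.
The smaller k wins: the uniform solid ball, at ≈ 6.09 m/s.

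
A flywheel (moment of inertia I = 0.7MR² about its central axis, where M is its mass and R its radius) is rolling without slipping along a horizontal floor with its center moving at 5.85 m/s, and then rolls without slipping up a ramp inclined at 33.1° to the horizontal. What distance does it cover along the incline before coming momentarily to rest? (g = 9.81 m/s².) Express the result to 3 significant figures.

d ≈ 5.43 m

Here I = 0.7MR², so the shape factor k = I/(MR²) = 0.7.
Since it rolls without slipping, ω = v/R and KE = ½Mv² + ½Iω² = ½(1+k)Mv² = (17/20)Mv².
Setting this equal to Mgh gives the vertical rise h = (1+k)v₀²/(2g) = 1.7×5.85²/(2×9.81) = 2.965 m.
Along the incline, d = h/sinθ = 2.965/sin33.1° ≈ 5.43 m.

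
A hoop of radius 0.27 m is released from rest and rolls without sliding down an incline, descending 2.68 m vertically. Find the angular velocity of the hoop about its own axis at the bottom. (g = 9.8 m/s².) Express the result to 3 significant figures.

With I = MR², the ratio k = I/(MR²) is 1.
The rolling condition ω = v/R makes the rotational term ½I(v/R)² = ½kMv², so KE_total = ½(1+k)Mv² = Mv².
Energy conservation Mgh = ½(1+k)Mv² gives v = √(2gh/(1+k)) = √(2 × 9.8 × 2.68 / 2) = 5.125 m/s.
Then ω = v/R = 5.125 / 0.27 ≈ 19.0 rad/s.

ω ≈ 19.0 rad/s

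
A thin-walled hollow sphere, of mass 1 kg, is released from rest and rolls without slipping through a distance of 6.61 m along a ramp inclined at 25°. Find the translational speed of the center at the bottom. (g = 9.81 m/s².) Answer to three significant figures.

With I = (2/3)MR², the ratio k = I/(MR²) is 2/3.
Pure rolling means v = ωR; then KE = ½Mv² + ½I(v/R)² = ½(1+k)Mv² = (5/6)Mv².
The vertical drop is h = L sinθ = 6.61 × sin25° = 2.794 m.
Energy conservation: Mgh = (5/6)Mv², so v = √(2gh/(1+k)) = √(2 × 9.81 × 2.794 / 1.667) ≈ 5.73 m/s.

v ≈ 5.73 m/s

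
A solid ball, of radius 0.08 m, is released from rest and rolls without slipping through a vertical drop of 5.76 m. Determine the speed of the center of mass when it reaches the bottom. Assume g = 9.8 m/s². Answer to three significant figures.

Here I = (2/5)MR², so the shape factor k = I/(MR²) = 0.4.
Pure rolling means v = ωR; then KE = ½Mv² + ½I(v/R)² = ½(1+k)Mv² = (7/10)Mv².
Setting Mgh = (7/10)Mv² gives v = √(2gh/(1+k)) = √(2·9.8·5.76/1.4) ≈ 8.98 m/s.

v ≈ 8.98 m/s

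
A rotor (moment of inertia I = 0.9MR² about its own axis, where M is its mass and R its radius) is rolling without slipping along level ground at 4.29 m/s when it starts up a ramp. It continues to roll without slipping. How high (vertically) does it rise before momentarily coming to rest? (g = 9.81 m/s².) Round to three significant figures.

The moment of inertia is 0.9MR², giving k ≡ I/(MR²) = 0.9.
Since it rolls without slipping, ω = v/R and KE = ½Mv² + ½Iω² = ½(1+k)Mv² = (19/20)Mv².
All of this converts to potential energy at the highest point: (19/20)Mv₀² = Mgh.
Thus h = (1+k)v₀²/(2g) = 1.9 × 4.29² / (2 × 9.81) ≈ 1.78 m.

h ≈ 1.78 m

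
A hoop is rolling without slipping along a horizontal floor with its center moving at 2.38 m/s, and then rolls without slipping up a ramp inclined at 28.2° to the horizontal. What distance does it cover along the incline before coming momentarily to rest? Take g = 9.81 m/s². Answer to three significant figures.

The moment of inertia is MR², giving k ≡ I/(MR²) = 1.
The rolling condition ω = v/R makes the rotational term ½I(v/R)² = ½kMv², so KE_total = ½(1+k)Mv² = Mv².
Setting this equal to Mgh gives the vertical rise h = (1+k)v₀²/(2g) = 2×2.38²/(2×9.81) = 0.5774 m.
Along the incline, d = h/sinθ = 0.5774/sin28.2° ≈ 1.22 m.

d ≈ 1.22 m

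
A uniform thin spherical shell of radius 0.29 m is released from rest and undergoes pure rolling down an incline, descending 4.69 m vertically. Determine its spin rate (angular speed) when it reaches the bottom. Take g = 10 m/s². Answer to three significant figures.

ω ≈ 25.9 rad/s

The moment of inertia is (2/3)MR², giving k ≡ I/(MR²) = 2/3.
Rolling without slipping gives ω = v/R, so the total kinetic energy is ½Mv² + ½Iω² = ½(1+k)Mv² = (5/6)Mv².
Energy conservation Mgh = ½(1+k)Mv² gives v = √(2gh/(1+k)) = √(2 × 10 × 4.69 / 1.667) = 7.502 m/s.
The angular speed follows from ω = v/R = 7.502/0.29 ≈ 25.9 rad/s.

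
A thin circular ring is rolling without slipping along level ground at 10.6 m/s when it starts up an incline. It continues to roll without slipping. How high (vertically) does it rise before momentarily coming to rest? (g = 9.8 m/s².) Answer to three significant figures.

For this body I = MR², i.e. k = I/(MR²) = 1.
The rolling condition ω = v/R makes the rotational term ½I(v/R)² = ½kMv², so KE_total = ½(1+k)Mv² = Mv².
At the top the kinetic energy is zero, so Mv₀² = Mgh.
Thus h = (1+k)v₀²/(2g) = 2 × 10.6² / (2 × 9.8) ≈ 11.5 m.

h ≈ 11.5 m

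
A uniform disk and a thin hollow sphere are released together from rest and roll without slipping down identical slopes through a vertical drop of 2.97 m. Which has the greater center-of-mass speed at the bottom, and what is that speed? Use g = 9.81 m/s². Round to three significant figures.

the uniform disk, at v ≈ 6.23 m/s

For rolling without slipping, Mgh = ½(1+k)Mv² where k = I/(MR²), so v = √(2gh/(1+k)).
Uniform disk: k = 0.5, giving v = √(2×9.81×2.97/1.5) = 6.233 m/s.
Thin hollow sphere: k = 2/3, giving v = √(2×9.81×2.97/1.667) = 5.913 m/s.
The smaller k wins: the uniform disk, at ≈ 6.23 m/s.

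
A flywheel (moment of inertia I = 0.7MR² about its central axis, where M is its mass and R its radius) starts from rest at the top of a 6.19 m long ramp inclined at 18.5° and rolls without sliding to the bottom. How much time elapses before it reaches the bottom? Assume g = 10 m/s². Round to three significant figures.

t ≈ 2.58 s

For this body I = 0.7MR², i.e. k = I/(MR²) = 0.7.
Along the incline Mg sinθ − f = Ma, and torque about the center fR = Iα = kMR²(a/R) gives f = kMa.
Hence a = g sinθ/(1+k) = 10×sin18.5°/1.7 = 1.866 m/s².
Starting from rest, L = ½at², so t = √(2L/a) = √(2×6.19/1.866) ≈ 2.58 s.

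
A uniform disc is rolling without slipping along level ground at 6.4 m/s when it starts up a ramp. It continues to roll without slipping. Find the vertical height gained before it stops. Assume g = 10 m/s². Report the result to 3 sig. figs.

h ≈ 3.07 m

Here I = (1/2)MR², so the shape factor k = I/(MR²) = 0.5.
Pure rolling means v = ωR; then KE = ½Mv² + ½I(v/R)² = ½(1+k)Mv² = (3/4)Mv².
All of this converts to potential energy at the highest point: (3/4)Mv₀² = Mgh.
Thus h = (1+k)v₀²/(2g) = 1.5 × 6.4² / (2 × 10) ≈ 3.07 m.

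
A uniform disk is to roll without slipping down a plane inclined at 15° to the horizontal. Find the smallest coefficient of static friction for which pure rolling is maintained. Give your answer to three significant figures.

With I = (1/2)MR², the ratio k = I/(MR²) is 0.5.
Translational: Mg sinθ − f = Ma. Rotational about the CM: fR = Iα = kMRa, so f = kMa.
These give a = g sinθ/(1+k) and the required friction f = kMg sinθ/(1+k).
With N = Mg cosθ, the no-slip condition f ≤ μN gives μ_min = f/N = k tanθ/(1+k).
μ_min = 0.5 × tan15° / 1.5 ≈ 0.0893.

μ_min ≈ 0.0893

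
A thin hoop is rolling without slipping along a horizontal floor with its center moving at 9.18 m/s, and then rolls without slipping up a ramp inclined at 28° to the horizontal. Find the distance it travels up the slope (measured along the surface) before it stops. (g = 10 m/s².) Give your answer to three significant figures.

For this body I = MR², i.e. k = I/(MR²) = 1.
Since it rolls without slipping, ω = v/R and KE = ½Mv² + ½Iω² = ½(1+k)Mv² = Mv².
Setting this equal to Mgh gives the vertical rise h = (1+k)v₀²/(2g) = 2×9.18²/(2×10) = 8.427 m.
The distance along the slope is d = h/sinθ = 8.427/sin28° ≈ 18.0 m.

d ≈ 18.0 m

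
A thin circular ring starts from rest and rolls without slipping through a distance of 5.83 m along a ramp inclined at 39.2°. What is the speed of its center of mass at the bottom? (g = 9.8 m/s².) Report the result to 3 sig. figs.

With I = MR², the ratio k = I/(MR²) is 1.
The rolling condition ω = v/R makes the rotational term ½I(v/R)² = ½kMv², so KE_total = ½(1+k)Mv² = Mv².
The vertical drop is h = L sinθ = 5.83 × sin39.2° = 3.685 m.
Energy conservation: Mgh = Mv², so v = √(2gh/(1+k)) = √(2 × 9.8 × 3.685 / 2) ≈ 6.01 m/s.

v ≈ 6.01 m/s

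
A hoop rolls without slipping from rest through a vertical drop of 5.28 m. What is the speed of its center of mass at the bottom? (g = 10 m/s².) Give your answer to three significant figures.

v ≈ 7.27 m/s

For this body I = MR², i.e. k = I/(MR²) = 1.
Pure rolling means v = ωR; then KE = ½Mv² + ½I(v/R)² = ½(1+k)Mv² = Mv².
Setting Mgh = Mv² gives v = √(2gh/(1+k)) = √(2·10·5.28/2) ≈ 7.27 m/s.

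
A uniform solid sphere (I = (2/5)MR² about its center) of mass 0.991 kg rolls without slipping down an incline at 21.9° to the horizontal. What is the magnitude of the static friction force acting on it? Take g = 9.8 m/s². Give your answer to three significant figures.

f ≈ 1.03 N

With I = (2/5)MR², the ratio k = I/(MR²) is 0.4.
Translational: Mg sinθ − f = Ma. Rotational about the CM: fR = Iα = kMRa, so f = kMa.
Combining, a = g sinθ/(1+k) and f = kMa = kMg sinθ/(1+k).
f = 0.4 × 0.991 × 9.8 × sin21.9° / 1.4 ≈ 1.03 N.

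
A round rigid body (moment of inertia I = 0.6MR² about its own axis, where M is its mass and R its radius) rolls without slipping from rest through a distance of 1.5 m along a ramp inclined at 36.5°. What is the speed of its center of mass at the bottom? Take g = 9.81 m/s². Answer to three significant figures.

v ≈ 3.31 m/s

For this body I = 0.6MR², i.e. k = I/(MR²) = 0.6.
The rolling condition ω = v/R makes the rotational term ½I(v/R)² = ½kMv², so KE_total = ½(1+k)Mv² = (4/5)Mv².
The vertical drop is h = L sinθ = 1.5 × sin36.5° = 0.8922 m.
Energy conservation: Mgh = (4/5)Mv², so v = √(2gh/(1+k)) = √(2 × 9.81 × 0.8922 / 1.6) ≈ 3.31 m/s.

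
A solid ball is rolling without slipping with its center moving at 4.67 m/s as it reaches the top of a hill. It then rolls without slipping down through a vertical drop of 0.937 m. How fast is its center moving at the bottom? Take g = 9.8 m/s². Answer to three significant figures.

With I = (2/5)MR², the ratio k = I/(MR²) is 0.4.
The rolling condition ω = v/R makes the rotational term ½I(v/R)² = ½kMv², so KE_total = ½(1+k)Mv² = (7/10)Mv².
Energy conservation: (7/10)Mv₀² + Mgh = (7/10)Mv², so v² = v₀² + 2gh/(1+k).
v = √(4.67² + 2×9.8×0.937/1.4) = √34.93 ≈ 5.91 m/s.

v ≈ 5.91 m/s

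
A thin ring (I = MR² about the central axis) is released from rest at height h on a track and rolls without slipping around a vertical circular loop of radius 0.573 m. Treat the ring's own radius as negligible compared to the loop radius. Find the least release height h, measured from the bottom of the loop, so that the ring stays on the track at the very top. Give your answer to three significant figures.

The moment of inertia is MR², giving k ≡ I/(MR²) = 1.
At the top of the loop, the minimum-contact condition is Mg = Mv_top²/r, so v_top² = gr.
With ω = v/R, the kinetic energy at speed v is ½(1+k)Mv² = Mv².
Energy conservation from release (height h) to the top (height 2r): Mgh = Mg(2r) + M·gr.
Thus h_min = 2r + (1+k)r/2 = r(2 + 2/2) = 0.573 × 3 ≈ 1.72 m.

h_min ≈ 1.72 m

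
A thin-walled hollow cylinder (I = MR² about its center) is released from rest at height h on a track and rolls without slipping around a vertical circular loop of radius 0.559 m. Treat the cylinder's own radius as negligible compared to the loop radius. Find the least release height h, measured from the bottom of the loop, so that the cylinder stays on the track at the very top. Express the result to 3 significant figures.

h_min ≈ 1.68 m

The moment of inertia is MR², giving k ≡ I/(MR²) = 1.
At the top of the loop, the minimum-contact condition is Mg = Mv_top²/r, so v_top² = gr.
With ω = v/R, the kinetic energy at speed v is ½(1+k)Mv² = Mv².
Energy conservation from release (height h) to the top (height 2r): Mgh = Mg(2r) + M·gr.
Thus h_min = 2r + (1+k)r/2 = r(2 + 2/2) = 0.559 × 3 ≈ 1.68 m.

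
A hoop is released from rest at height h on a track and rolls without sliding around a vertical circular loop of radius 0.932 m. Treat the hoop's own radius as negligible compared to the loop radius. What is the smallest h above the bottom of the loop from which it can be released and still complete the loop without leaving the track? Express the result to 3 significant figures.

h_min ≈ 2.80 m

With I = MR², the ratio k = I/(MR²) is 1.
At the top of the loop, the minimum-contact condition is Mg = Mv_top²/r, so v_top² = gr.
With ω = v/R, the kinetic energy at speed v is ½(1+k)Mv² = Mv².
Energy conservation from release (height h) to the top (height 2r): Mgh = Mg(2r) + M·gr.
Thus h_min = 2r + (1+k)r/2 = r(2 + 2/2) = 0.932 × 3 ≈ 2.80 m.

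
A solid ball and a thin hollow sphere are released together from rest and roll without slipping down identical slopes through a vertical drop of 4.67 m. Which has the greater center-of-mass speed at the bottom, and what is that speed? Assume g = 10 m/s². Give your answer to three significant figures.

For rolling without slipping, Mgh = ½(1+k)Mv² where k = I/(MR²), so v = √(2gh/(1+k)).
Solid ball: k = 0.4, giving v = √(2×10×4.67/1.4) = 8.168 m/s.
Thin hollow sphere: k = 2/3, giving v = √(2×10×4.67/1.667) = 7.486 m/s.
The smaller k wins: the solid ball, at ≈ 8.17 m/s.

the solid ball, at v ≈ 8.17 m/s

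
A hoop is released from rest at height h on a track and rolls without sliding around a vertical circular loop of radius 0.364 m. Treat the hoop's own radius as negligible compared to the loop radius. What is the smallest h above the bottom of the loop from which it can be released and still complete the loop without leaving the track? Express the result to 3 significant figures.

The moment of inertia is MR², giving k ≡ I/(MR²) = 1.
At the top, contact is just lost when gravity alone supplies the centripetal force: Mg = Mv_top²/r, i.e. v_top² = gr.
With ω = v/R, the kinetic energy at speed v is ½(1+k)Mv² = Mv².
Energy conservation from release (height h) to the top (height 2r): Mgh = Mg(2r) + M·gr.
Thus h_min = 2r + (1+k)r/2 = r(2 + 2/2) = 0.364 × 3 ≈ 1.09 m.

h_min ≈ 1.09 m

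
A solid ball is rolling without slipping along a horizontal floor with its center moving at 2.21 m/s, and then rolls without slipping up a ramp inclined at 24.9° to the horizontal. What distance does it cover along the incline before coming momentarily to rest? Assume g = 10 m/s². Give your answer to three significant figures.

The moment of inertia is (2/5)MR², giving k ≡ I/(MR²) = 0.4.
The rolling condition ω = v/R makes the rotational term ½I(v/R)² = ½kMv², so KE_total = ½(1+k)Mv² = (7/10)Mv².
Setting this equal to Mgh gives the vertical rise h = (1+k)v₀²/(2g) = 1.4×2.21²/(2×10) = 0.3419 m.
Along the incline, d = h/sinθ = 0.3419/sin24.9° ≈ 0.812 m.

d ≈ 0.812 m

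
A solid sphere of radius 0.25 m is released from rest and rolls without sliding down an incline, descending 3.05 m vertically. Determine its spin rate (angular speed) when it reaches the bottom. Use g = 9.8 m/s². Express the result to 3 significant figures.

ω ≈ 26.1 rad/s

The moment of inertia is (2/5)MR², giving k ≡ I/(MR²) = 0.4.
Rolling without slipping gives ω = v/R, so the total kinetic energy is ½Mv² + ½Iω² = ½(1+k)Mv² = (7/10)Mv².
Energy conservation Mgh = ½(1+k)Mv² gives v = √(2gh/(1+k)) = √(2 × 9.8 × 3.05 / 1.4) = 6.535 m/s.
Then ω = v/R = 6.535 / 0.25 ≈ 26.1 rad/s.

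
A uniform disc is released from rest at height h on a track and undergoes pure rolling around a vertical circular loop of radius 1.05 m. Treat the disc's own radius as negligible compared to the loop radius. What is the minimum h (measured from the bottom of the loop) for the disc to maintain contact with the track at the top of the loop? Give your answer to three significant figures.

Here I = (1/2)MR², so the shape factor k = I/(MR²) = 0.5.
At the top of the loop, the minimum-contact condition is Mg = Mv_top²/r, so v_top² = gr.
With ω = v/R, the kinetic energy at speed v is ½(1+k)Mv² = (3/4)Mv².
Energy conservation from release (height h) to the top (height 2r): Mgh = Mg(2r) + (3/4)M·gr.
Thus h_min = 2r + (1+k)r/2 = r(2 + 1.5/2) = 1.05 × 2.75 ≈ 2.89 m.

h_min ≈ 2.89 m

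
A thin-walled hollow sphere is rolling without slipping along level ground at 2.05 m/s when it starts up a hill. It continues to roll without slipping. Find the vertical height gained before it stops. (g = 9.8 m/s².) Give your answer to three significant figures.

h ≈ 0.357 m

Here I = (2/3)MR², so the shape factor k = I/(MR²) = 2/3.
Since it rolls without slipping, ω = v/R and KE = ½Mv² + ½Iω² = ½(1+k)Mv² = (5/6)Mv².
At the top the kinetic energy is zero, so (5/6)Mv₀² = Mgh.
Thus h = (1+k)v₀²/(2g) = 1.667 × 2.05² / (2 × 9.8) ≈ 0.357 m.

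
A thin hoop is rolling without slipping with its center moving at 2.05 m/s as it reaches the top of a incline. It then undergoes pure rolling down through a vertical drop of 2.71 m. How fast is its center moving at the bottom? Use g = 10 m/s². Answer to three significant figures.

Here I = MR², so the shape factor k = I/(MR²) = 1.
The rolling condition ω = v/R makes the rotational term ½I(v/R)² = ½kMv², so KE_total = ½(1+k)Mv² = Mv².
Conserving energy between top and bottom: Mv² = Mv₀² + Mgh, hence v² = v₀² + 2gh/(1+k).
v = √(2.05² + 2×10×2.71/2) = √31.3 ≈ 5.59 m/s.

v ≈ 5.59 m/s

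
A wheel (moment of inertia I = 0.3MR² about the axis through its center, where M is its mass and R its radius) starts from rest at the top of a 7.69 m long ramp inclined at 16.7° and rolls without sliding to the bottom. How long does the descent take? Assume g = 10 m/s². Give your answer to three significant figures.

t ≈ 2.64 s

Here I = 0.3MR², so the shape factor k = I/(MR²) = 0.3.
Newton's second law down the slope: Mg sinθ − f = Ma. The torque equation fR = Iα (with α = a/R) gives f = kMa.
Hence a = g sinθ/(1+k) = 10×sin16.7°/1.3 = 2.21 m/s².
With constant a from rest, t = √(2L/a) = √(2·7.69/2.21) ≈ 2.64 s.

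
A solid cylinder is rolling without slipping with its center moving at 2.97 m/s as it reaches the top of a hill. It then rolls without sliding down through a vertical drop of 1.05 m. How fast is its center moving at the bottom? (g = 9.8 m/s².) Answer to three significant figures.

Here I = (1/2)MR², so the shape factor k = I/(MR²) = 0.5.
Since it rolls without slipping, ω = v/R and KE = ½Mv² + ½Iω² = ½(1+k)Mv² = (3/4)Mv².
Energy conservation: (3/4)Mv₀² + Mgh = (3/4)Mv², so v² = v₀² + 2gh/(1+k).
v = √(2.97² + 2×9.8×1.05/1.5) = √22.54 ≈ 4.75 m/s.

v ≈ 4.75 m/s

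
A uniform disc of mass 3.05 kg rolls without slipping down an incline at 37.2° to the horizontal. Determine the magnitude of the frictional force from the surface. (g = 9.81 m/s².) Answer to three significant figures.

f ≈ 6.03 N

With I = (1/2)MR², the ratio k = I/(MR²) is 0.5.
Translational: Mg sinθ − f = Ma. Rotational about the CM: fR = Iα = kMRa, so f = kMa.
Combining, a = g sinθ/(1+k) and f = kMa = kMg sinθ/(1+k).
f = 0.5 × 3.05 × 9.81 × sin37.2° / 1.5 ≈ 6.03 N.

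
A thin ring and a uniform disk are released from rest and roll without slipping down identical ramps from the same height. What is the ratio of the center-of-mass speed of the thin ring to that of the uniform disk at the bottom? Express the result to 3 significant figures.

v_ratio ≈ 0.866

Each satisfies Mgh = ½(1+k)Mv² with k = I/(MR²), so v ∝ 1/√(1+k).
For the thin ring k = 1; for the uniform disk k = 0.5.
v₁/v₂ = √((1+k₂)/(1+k₁)) = √(1.5/2) ≈ 0.866.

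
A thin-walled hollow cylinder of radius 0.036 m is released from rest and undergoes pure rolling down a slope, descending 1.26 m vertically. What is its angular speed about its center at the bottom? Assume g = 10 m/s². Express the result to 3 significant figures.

ω ≈ 98.6 rad/s

With I = MR², the ratio k = I/(MR²) is 1.
Since it rolls without slipping, ω = v/R and KE = ½Mv² + ½Iω² = ½(1+k)Mv² = Mv².
Energy conservation Mgh = ½(1+k)Mv² gives v = √(2gh/(1+k)) = √(2 × 10 × 1.26 / 2) = 3.55 m/s.
Then ω = v/R = 3.55 / 0.036 ≈ 98.6 rad/s.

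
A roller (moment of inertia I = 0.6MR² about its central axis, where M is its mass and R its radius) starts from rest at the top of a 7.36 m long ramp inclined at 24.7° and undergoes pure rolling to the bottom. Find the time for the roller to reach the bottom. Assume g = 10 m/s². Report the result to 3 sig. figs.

The moment of inertia is 0.6MR², giving k ≡ I/(MR²) = 0.6.
Along the incline Mg sinθ − f = Ma, and torque about the center fR = Iα = kMR²(a/R) gives f = kMa.
Hence a = g sinθ/(1+k) = 10×sin24.7°/1.6 = 2.612 m/s².
Starting from rest, L = ½at², so t = √(2L/a) = √(2×7.36/2.612) ≈ 2.37 s.

t ≈ 2.37 s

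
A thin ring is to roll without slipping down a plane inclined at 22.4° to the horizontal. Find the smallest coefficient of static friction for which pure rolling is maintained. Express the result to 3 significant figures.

The moment of inertia is MR², giving k ≡ I/(MR²) = 1.
Translational: Mg sinθ − f = Ma. Rotational about the CM: fR = Iα = kMRa, so f = kMa.
These give a = g sinθ/(1+k) and the required friction f = kMg sinθ/(1+k).
The normal force is N = Mg cosθ, so μ_min = f/N = k tanθ/(1+k).
μ_min = 1 × tan22.4° / 2 ≈ 0.206.

μ_min ≈ 0.206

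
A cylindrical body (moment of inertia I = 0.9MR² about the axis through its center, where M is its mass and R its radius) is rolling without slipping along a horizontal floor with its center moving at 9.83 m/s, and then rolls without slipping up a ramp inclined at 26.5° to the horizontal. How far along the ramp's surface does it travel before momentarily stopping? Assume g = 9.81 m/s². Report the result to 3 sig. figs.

The moment of inertia is 0.9MR², giving k ≡ I/(MR²) = 0.9.
Pure rolling means v = ωR; then KE = ½Mv² + ½I(v/R)² = ½(1+k)Mv² = (19/20)Mv².
Setting this equal to Mgh gives the vertical rise h = (1+k)v₀²/(2g) = 1.9×9.83²/(2×9.81) = 9.358 m.
Along the incline, d = h/sinθ = 9.358/sin26.5° ≈ 21.0 m.

d ≈ 21.0 m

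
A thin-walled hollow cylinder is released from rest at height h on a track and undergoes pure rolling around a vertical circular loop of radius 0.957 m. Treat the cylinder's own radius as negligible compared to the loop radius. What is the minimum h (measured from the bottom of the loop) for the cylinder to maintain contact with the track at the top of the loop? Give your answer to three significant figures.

For this body I = MR², i.e. k = I/(MR²) = 1.
At the top, contact is just lost when gravity alone supplies the centripetal force: Mg = Mv_top²/r, i.e. v_top² = gr.
With ω = v/R, the kinetic energy at speed v is ½(1+k)Mv² = Mv².
Energy conservation from release (height h) to the top (height 2r): Mgh = Mg(2r) + M·gr.
Thus h_min = 2r + (1+k)r/2 = r(2 + 2/2) = 0.957 × 3 ≈ 2.87 m.

h_min ≈ 2.87 m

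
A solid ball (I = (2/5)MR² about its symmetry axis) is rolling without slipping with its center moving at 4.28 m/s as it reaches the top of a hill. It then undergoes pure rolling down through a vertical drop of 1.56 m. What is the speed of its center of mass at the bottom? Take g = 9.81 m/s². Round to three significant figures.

For this body I = (2/5)MR², i.e. k = I/(MR²) = 0.4.
Since it rolls without slipping, ω = v/R and KE = ½Mv² + ½Iω² = ½(1+k)Mv² = (7/10)Mv².
Conserving energy between top and bottom: (7/10)Mv² = (7/10)Mv₀² + Mgh, hence v² = v₀² + 2gh/(1+k).
v = √(4.28² + 2×9.81×1.56/1.4) = √40.18 ≈ 6.34 m/s.

v ≈ 6.34 m/s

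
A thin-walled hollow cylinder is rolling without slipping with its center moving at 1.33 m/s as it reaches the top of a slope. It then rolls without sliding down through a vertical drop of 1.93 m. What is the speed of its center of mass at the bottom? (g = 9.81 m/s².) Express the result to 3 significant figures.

Here I = MR², so the shape factor k = I/(MR²) = 1.
The rolling condition ω = v/R makes the rotational term ½I(v/R)² = ½kMv², so KE_total = ½(1+k)Mv² = Mv².
Conserving energy between top and bottom: Mv² = Mv₀² + Mgh, hence v² = v₀² + 2gh/(1+k).
v = √(1.33² + 2×9.81×1.93/2) = √20.7 ≈ 4.55 m/s.

v ≈ 4.55 m/s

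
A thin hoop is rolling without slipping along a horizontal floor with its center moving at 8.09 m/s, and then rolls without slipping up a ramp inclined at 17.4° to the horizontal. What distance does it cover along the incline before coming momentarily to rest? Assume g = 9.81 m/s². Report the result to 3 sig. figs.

d ≈ 22.3 m

With I = MR², the ratio k = I/(MR²) is 1.
The rolling condition ω = v/R makes the rotational term ½I(v/R)² = ½kMv², so KE_total = ½(1+k)Mv² = Mv².
Setting this equal to Mgh gives the vertical rise h = (1+k)v₀²/(2g) = 2×8.09²/(2×9.81) = 6.672 m.
The distance along the slope is d = h/sinθ = 6.672/sin17.4° ≈ 22.3 m.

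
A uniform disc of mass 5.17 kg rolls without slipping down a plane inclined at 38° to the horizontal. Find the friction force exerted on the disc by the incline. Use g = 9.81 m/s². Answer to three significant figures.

The moment of inertia is (1/2)MR², giving k ≡ I/(MR²) = 0.5.
Translational: Mg sinθ − f = Ma. Rotational about the CM: fR = Iα = kMRa, so f = kMa.
Combining, a = g sinθ/(1+k) and f = kMa = kMg sinθ/(1+k).
f = 0.5 × 5.17 × 9.81 × sin38° / 1.5 ≈ 10.4 N.

f ≈ 10.4 N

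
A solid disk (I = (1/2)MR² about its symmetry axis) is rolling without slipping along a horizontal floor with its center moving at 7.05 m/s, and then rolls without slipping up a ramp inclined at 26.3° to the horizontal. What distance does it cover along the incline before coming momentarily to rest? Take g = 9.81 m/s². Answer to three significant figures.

Here I = (1/2)MR², so the shape factor k = I/(MR²) = 0.5.
Pure rolling means v = ωR; then KE = ½Mv² + ½I(v/R)² = ½(1+k)Mv² = (3/4)Mv².
Setting this equal to Mgh gives the vertical rise h = (1+k)v₀²/(2g) = 1.5×7.05²/(2×9.81) = 3.8 m.
The distance along the slope is d = h/sinθ = 3.8/sin26.3° ≈ 8.58 m.

d ≈ 8.58 m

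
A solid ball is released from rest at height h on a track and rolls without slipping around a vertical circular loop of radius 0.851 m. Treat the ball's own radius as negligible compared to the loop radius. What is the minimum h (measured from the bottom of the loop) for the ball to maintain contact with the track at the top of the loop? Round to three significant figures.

h_min ≈ 2.30 m

Here I = (2/5)MR², so the shape factor k = I/(MR²) = 0.4.
At the top of the loop, the minimum-contact condition is Mg = Mv_top²/r, so v_top² = gr.
With ω = v/R, the kinetic energy at speed v is ½(1+k)Mv² = (7/10)Mv².
Energy conservation from release (height h) to the top (height 2r): Mgh = Mg(2r) + (7/10)M·gr.
Thus h_min = 2r + (1+k)r/2 = r(2 + 1.4/2) = 0.851 × 2.7 ≈ 2.30 m.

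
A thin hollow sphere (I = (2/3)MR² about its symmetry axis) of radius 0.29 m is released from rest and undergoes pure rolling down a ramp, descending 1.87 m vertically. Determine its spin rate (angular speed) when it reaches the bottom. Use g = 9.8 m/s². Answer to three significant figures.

With I = (2/3)MR², the ratio k = I/(MR²) is 2/3.
Since it rolls without slipping, ω = v/R and KE = ½Mv² + ½Iω² = ½(1+k)Mv² = (5/6)Mv².
Energy conservation Mgh = ½(1+k)Mv² gives v = √(2gh/(1+k)) = √(2 × 9.8 × 1.87 / 1.667) = 4.689 m/s.
The angular speed follows from ω = v/R = 4.689/0.29 ≈ 16.2 rad/s.

ω ≈ 16.2 rad/s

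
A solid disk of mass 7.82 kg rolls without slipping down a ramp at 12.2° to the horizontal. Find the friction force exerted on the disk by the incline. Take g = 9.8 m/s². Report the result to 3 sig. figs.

f ≈ 5.40 N

Here I = (1/2)MR², so the shape factor k = I/(MR²) = 0.5.
Newton's second law down the slope: Mg sinθ − f = Ma. The torque equation fR = Iα (with α = a/R) gives f = kMa.
Combining, a = g sinθ/(1+k) and f = kMa = kMg sinθ/(1+k).
f = 0.5 × 7.82 × 9.8 × sin12.2° / 1.5 ≈ 5.40 N.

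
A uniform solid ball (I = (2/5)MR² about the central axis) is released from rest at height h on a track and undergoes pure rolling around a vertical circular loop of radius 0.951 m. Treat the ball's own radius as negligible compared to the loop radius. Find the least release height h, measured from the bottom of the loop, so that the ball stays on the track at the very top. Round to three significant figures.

h_min ≈ 2.57 m

Here I = (2/5)MR², so the shape factor k = I/(MR²) = 0.4.
At the top of the loop, the minimum-contact condition is Mg = Mv_top²/r, so v_top² = gr.
With ω = v/R, the kinetic energy at speed v is ½(1+k)Mv² = (7/10)Mv².
Energy conservation from release (height h) to the top (height 2r): Mgh = Mg(2r) + (7/10)M·gr.
Thus h_min = 2r + (1+k)r/2 = r(2 + 1.4/2) = 0.951 × 2.7 ≈ 2.57 m.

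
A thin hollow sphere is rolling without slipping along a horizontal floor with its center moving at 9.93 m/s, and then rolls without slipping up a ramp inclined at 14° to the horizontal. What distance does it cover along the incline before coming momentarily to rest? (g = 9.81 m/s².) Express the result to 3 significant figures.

Here I = (2/3)MR², so the shape factor k = I/(MR²) = 2/3.
The rolling condition ω = v/R makes the rotational term ½I(v/R)² = ½kMv², so KE_total = ½(1+k)Mv² = (5/6)Mv².
Setting this equal to Mgh gives the vertical rise h = (1+k)v₀²/(2g) = 1.667×9.93²/(2×9.81) = 8.376 m.
Along the incline, d = h/sinθ = 8.376/sin14° ≈ 34.6 m.

d ≈ 34.6 m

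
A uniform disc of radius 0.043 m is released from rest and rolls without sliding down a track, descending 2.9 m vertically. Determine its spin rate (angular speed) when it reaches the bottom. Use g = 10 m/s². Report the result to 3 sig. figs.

The moment of inertia is (1/2)MR², giving k ≡ I/(MR²) = 0.5.
Pure rolling means v = ωR; then KE = ½Mv² + ½I(v/R)² = ½(1+k)Mv² = (3/4)Mv².
Energy conservation Mgh = ½(1+k)Mv² gives v = √(2gh/(1+k)) = √(2 × 10 × 2.9 / 1.5) = 6.218 m/s.
Then ω = v/R = 6.218 / 0.043 ≈ 145 rad/s.

ω ≈ 145 rad/s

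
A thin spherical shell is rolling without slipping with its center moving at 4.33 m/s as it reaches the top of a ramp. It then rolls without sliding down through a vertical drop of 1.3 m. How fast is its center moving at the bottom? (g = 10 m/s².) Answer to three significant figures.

With I = (2/3)MR², the ratio k = I/(MR²) is 2/3.
Since it rolls without slipping, ω = v/R and KE = ½Mv² + ½Iω² = ½(1+k)Mv² = (5/6)Mv².
Conserving energy between top and bottom: (5/6)Mv² = (5/6)Mv₀² + Mgh, hence v² = v₀² + 2gh/(1+k).
v = √(4.33² + 2×10×1.3/1.667) = √34.35 ≈ 5.86 m/s.

v ≈ 5.86 m/s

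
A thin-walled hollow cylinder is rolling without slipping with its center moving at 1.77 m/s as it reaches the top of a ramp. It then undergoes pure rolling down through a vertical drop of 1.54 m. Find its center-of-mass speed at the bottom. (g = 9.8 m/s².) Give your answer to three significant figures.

v ≈ 4.27 m/s

The moment of inertia is MR², giving k ≡ I/(MR²) = 1.
Pure rolling means v = ωR; then KE = ½Mv² + ½I(v/R)² = ½(1+k)Mv² = Mv².
Conserving energy between top and bottom: Mv² = Mv₀² + Mgh, hence v² = v₀² + 2gh/(1+k).
v = √(1.77² + 2×9.8×1.54/2) = √18.22 ≈ 4.27 m/s.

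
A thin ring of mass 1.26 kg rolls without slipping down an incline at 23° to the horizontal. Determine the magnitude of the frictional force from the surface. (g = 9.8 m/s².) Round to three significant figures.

With I = MR², the ratio k = I/(MR²) is 1.
Along the incline Mg sinθ − f = Ma, and torque about the center fR = Iα = kMR²(a/R) gives f = kMa.
Combining, a = g sinθ/(1+k) and f = kMa = kMg sinθ/(1+k).
f = 1 × 1.26 × 9.8 × sin23° / 2 ≈ 2.41 N.

f ≈ 2.41 N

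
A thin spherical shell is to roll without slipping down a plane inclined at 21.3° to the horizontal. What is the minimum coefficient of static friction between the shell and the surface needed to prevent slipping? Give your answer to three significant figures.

With I = (2/3)MR², the ratio k = I/(MR²) is 2/3.
Newton's second law down the slope: Mg sinθ − f = Ma. The torque equation fR = Iα (with α = a/R) gives f = kMa.
These give a = g sinθ/(1+k) and the required friction f = kMg sinθ/(1+k).
With N = Mg cosθ, the no-slip condition f ≤ μN gives μ_min = f/N = k tanθ/(1+k).
μ_min = (2/3) × tan21.3° / 1.667 ≈ 0.156.

μ_min ≈ 0.156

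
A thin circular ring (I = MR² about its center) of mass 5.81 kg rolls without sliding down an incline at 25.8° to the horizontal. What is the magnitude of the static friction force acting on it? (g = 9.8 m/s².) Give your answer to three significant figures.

The moment of inertia is MR², giving k ≡ I/(MR²) = 1.
Along the incline Mg sinθ − f = Ma, and torque about the center fR = Iα = kMR²(a/R) gives f = kMa.
Combining, a = g sinθ/(1+k) and f = kMa = kMg sinθ/(1+k).
f = 1 × 5.81 × 9.8 × sin25.8° / 2 ≈ 12.4 N.

f ≈ 12.4 N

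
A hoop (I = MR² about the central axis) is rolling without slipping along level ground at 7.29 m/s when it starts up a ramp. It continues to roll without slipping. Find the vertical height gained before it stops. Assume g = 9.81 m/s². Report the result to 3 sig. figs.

The moment of inertia is MR², giving k ≡ I/(MR²) = 1.
Since it rolls without slipping, ω = v/R and KE = ½Mv² + ½Iω² = ½(1+k)Mv² = Mv².
At the top the kinetic energy is zero, so Mv₀² = Mgh.
Thus h = (1+k)v₀²/(2g) = 2 × 7.29² / (2 × 9.81) ≈ 5.42 m.

h ≈ 5.42 m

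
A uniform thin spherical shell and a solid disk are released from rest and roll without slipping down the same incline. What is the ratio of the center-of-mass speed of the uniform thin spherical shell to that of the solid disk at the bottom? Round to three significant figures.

Each satisfies Mgh = ½(1+k)Mv² with k = I/(MR²), so v ∝ 1/√(1+k).
For the uniform thin spherical shell k = 2/3; for the solid disk k = 0.5.
v₁/v₂ = √((1+k₂)/(1+k₁)) = √(1.5/1.667) ≈ 0.949.

v_ratio ≈ 0.949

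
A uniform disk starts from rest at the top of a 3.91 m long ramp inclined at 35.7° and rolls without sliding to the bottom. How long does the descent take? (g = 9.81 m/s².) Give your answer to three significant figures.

t ≈ 1.43 s

Here I = (1/2)MR², so the shape factor k = I/(MR²) = 0.5.
Translational: Mg sinθ − f = Ma. Rotational about the CM: fR = Iα = kMRa, so f = kMa.
Hence a = g sinθ/(1+k) = 9.81×sin35.7°/1.5 = 3.816 m/s².
Starting from rest, L = ½at², so t = √(2L/a) = √(2×3.91/3.816) ≈ 1.43 s.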